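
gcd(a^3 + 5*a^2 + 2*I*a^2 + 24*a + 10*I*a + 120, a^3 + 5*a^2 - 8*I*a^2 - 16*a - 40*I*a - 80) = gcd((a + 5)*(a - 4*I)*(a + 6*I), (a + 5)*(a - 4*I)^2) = a^2 + a*(5 - 4*I) - 20*I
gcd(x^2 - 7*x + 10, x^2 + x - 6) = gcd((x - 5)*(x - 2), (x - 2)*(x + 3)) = x - 2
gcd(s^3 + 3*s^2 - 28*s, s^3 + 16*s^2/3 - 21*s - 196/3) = s^2 + 3*s - 28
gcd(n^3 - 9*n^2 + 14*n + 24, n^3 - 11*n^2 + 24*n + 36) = n^2 - 5*n - 6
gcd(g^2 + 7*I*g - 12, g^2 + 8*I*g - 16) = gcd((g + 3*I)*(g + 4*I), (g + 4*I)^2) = g + 4*I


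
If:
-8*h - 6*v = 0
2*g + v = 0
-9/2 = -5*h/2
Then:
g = 6/5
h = 9/5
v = -12/5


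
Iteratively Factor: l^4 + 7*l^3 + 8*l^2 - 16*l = (l + 4)*(l^3 + 3*l^2 - 4*l) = (l + 4)^2*(l^2 - l) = l*(l + 4)^2*(l - 1)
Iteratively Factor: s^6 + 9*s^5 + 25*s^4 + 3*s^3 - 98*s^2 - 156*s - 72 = (s - 2)*(s^5 + 11*s^4 + 47*s^3 + 97*s^2 + 96*s + 36) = (s - 2)*(s + 3)*(s^4 + 8*s^3 + 23*s^2 + 28*s + 12) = (s - 2)*(s + 1)*(s + 3)*(s^3 + 7*s^2 + 16*s + 12) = (s - 2)*(s + 1)*(s + 2)*(s + 3)*(s^2 + 5*s + 6) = (s - 2)*(s + 1)*(s + 2)^2*(s + 3)*(s + 3)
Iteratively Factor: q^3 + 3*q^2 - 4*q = (q - 1)*(q^2 + 4*q) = q*(q - 1)*(q + 4)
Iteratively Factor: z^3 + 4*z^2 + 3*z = (z + 3)*(z^2 + z) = (z + 1)*(z + 3)*(z)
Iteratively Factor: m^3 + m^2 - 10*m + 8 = (m - 1)*(m^2 + 2*m - 8) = (m - 2)*(m - 1)*(m + 4)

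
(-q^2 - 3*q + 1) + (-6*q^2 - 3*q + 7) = -7*q^2 - 6*q + 8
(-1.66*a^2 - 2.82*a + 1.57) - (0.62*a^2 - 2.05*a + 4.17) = -2.28*a^2 - 0.77*a - 2.6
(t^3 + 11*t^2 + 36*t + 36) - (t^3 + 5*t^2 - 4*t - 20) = 6*t^2 + 40*t + 56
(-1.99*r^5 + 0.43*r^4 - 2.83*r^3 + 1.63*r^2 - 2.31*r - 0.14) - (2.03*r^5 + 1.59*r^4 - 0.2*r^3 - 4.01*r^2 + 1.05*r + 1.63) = -4.02*r^5 - 1.16*r^4 - 2.63*r^3 + 5.64*r^2 - 3.36*r - 1.77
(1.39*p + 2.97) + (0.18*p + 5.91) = 1.57*p + 8.88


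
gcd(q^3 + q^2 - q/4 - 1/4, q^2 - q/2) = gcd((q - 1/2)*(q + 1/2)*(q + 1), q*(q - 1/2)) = q - 1/2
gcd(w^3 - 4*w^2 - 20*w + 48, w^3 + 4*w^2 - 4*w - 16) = w^2 + 2*w - 8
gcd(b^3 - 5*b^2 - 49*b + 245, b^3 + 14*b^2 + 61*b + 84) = b + 7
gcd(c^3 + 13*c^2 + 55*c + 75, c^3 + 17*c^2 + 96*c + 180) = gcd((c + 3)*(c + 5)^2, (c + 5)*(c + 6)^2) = c + 5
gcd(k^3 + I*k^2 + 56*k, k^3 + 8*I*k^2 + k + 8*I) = k + 8*I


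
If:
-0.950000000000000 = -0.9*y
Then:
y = 1.06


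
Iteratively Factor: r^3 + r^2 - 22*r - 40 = (r + 4)*(r^2 - 3*r - 10) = (r - 5)*(r + 4)*(r + 2)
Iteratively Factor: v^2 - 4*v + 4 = (v - 2)*(v - 2)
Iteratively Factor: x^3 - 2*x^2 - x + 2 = (x - 2)*(x^2 - 1) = (x - 2)*(x + 1)*(x - 1)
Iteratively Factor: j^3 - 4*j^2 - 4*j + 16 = (j - 4)*(j^2 - 4) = (j - 4)*(j - 2)*(j + 2)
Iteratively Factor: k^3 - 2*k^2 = (k)*(k^2 - 2*k) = k^2*(k - 2)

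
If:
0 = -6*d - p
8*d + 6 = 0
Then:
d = -3/4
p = 9/2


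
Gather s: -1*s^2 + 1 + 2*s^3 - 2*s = 2*s^3 - s^2 - 2*s + 1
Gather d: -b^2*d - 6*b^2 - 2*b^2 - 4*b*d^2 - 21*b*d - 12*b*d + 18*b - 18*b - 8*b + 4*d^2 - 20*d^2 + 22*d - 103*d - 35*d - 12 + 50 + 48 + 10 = -8*b^2 - 8*b + d^2*(-4*b - 16) + d*(-b^2 - 33*b - 116) + 96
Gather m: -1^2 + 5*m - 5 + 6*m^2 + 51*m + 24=6*m^2 + 56*m + 18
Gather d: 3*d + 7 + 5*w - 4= 3*d + 5*w + 3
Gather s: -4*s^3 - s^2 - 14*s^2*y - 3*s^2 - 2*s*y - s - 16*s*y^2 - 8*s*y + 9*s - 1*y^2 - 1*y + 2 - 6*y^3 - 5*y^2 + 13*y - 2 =-4*s^3 + s^2*(-14*y - 4) + s*(-16*y^2 - 10*y + 8) - 6*y^3 - 6*y^2 + 12*y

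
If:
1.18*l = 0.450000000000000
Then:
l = 0.38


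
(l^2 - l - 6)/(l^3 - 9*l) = (l + 2)/(l*(l + 3))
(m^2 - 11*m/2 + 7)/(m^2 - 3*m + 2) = (m - 7/2)/(m - 1)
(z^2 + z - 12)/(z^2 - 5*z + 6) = (z + 4)/(z - 2)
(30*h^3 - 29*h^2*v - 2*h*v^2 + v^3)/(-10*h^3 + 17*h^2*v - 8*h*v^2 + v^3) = (-30*h^2 - h*v + v^2)/(10*h^2 - 7*h*v + v^2)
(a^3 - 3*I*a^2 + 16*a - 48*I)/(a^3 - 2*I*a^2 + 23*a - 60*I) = (a + 4*I)/(a + 5*I)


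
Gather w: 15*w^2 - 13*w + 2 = 15*w^2 - 13*w + 2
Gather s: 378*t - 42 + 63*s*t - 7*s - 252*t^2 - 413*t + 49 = s*(63*t - 7) - 252*t^2 - 35*t + 7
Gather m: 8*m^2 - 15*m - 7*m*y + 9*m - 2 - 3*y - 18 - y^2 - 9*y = 8*m^2 + m*(-7*y - 6) - y^2 - 12*y - 20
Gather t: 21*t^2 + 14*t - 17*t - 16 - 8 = 21*t^2 - 3*t - 24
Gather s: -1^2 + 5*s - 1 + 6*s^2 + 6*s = 6*s^2 + 11*s - 2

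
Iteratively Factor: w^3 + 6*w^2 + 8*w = (w + 4)*(w^2 + 2*w) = w*(w + 4)*(w + 2)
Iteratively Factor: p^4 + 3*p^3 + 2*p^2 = (p + 1)*(p^3 + 2*p^2) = p*(p + 1)*(p^2 + 2*p) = p^2*(p + 1)*(p + 2)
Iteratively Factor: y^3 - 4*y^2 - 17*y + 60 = (y - 3)*(y^2 - y - 20) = (y - 5)*(y - 3)*(y + 4)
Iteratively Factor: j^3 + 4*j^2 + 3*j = (j + 1)*(j^2 + 3*j) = (j + 1)*(j + 3)*(j)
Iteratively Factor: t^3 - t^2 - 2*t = (t + 1)*(t^2 - 2*t) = (t - 2)*(t + 1)*(t)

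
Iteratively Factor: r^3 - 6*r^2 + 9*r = (r - 3)*(r^2 - 3*r) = (r - 3)^2*(r)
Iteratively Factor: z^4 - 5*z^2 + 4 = (z - 1)*(z^3 + z^2 - 4*z - 4) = (z - 1)*(z + 1)*(z^2 - 4) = (z - 1)*(z + 1)*(z + 2)*(z - 2)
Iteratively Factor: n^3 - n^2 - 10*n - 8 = (n + 2)*(n^2 - 3*n - 4) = (n + 1)*(n + 2)*(n - 4)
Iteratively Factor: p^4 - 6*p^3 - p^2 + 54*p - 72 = (p + 3)*(p^3 - 9*p^2 + 26*p - 24) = (p - 2)*(p + 3)*(p^2 - 7*p + 12) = (p - 4)*(p - 2)*(p + 3)*(p - 3)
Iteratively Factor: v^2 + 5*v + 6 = (v + 2)*(v + 3)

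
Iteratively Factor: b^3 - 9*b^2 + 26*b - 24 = (b - 2)*(b^2 - 7*b + 12) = (b - 3)*(b - 2)*(b - 4)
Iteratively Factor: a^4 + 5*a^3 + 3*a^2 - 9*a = (a + 3)*(a^3 + 2*a^2 - 3*a) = (a + 3)^2*(a^2 - a) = a*(a + 3)^2*(a - 1)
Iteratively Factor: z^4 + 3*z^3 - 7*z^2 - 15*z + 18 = (z + 3)*(z^3 - 7*z + 6) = (z - 2)*(z + 3)*(z^2 + 2*z - 3) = (z - 2)*(z + 3)^2*(z - 1)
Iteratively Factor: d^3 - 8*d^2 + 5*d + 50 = (d - 5)*(d^2 - 3*d - 10) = (d - 5)^2*(d + 2)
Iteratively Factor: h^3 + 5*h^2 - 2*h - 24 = (h + 4)*(h^2 + h - 6) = (h - 2)*(h + 4)*(h + 3)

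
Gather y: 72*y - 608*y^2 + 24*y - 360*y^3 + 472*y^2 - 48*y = -360*y^3 - 136*y^2 + 48*y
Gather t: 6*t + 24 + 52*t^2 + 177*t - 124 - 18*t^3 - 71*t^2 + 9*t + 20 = -18*t^3 - 19*t^2 + 192*t - 80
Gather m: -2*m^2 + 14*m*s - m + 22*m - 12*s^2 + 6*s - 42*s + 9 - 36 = -2*m^2 + m*(14*s + 21) - 12*s^2 - 36*s - 27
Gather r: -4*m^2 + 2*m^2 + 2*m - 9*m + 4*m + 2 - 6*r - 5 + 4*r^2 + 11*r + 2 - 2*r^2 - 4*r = -2*m^2 - 3*m + 2*r^2 + r - 1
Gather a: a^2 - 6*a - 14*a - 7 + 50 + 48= a^2 - 20*a + 91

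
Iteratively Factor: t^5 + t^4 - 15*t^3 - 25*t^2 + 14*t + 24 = (t + 2)*(t^4 - t^3 - 13*t^2 + t + 12) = (t - 1)*(t + 2)*(t^3 - 13*t - 12) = (t - 4)*(t - 1)*(t + 2)*(t^2 + 4*t + 3) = (t - 4)*(t - 1)*(t + 1)*(t + 2)*(t + 3)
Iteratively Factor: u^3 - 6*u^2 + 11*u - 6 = (u - 3)*(u^2 - 3*u + 2) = (u - 3)*(u - 2)*(u - 1)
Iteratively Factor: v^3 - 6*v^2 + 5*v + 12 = (v + 1)*(v^2 - 7*v + 12) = (v - 3)*(v + 1)*(v - 4)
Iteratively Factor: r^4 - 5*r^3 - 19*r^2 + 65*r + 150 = (r - 5)*(r^3 - 19*r - 30) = (r - 5)*(r + 2)*(r^2 - 2*r - 15) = (r - 5)*(r + 2)*(r + 3)*(r - 5)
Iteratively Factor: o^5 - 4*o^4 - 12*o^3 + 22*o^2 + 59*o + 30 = (o + 1)*(o^4 - 5*o^3 - 7*o^2 + 29*o + 30) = (o + 1)*(o + 2)*(o^3 - 7*o^2 + 7*o + 15) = (o - 3)*(o + 1)*(o + 2)*(o^2 - 4*o - 5) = (o - 3)*(o + 1)^2*(o + 2)*(o - 5)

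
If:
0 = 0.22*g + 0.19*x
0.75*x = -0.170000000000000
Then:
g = 0.20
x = -0.23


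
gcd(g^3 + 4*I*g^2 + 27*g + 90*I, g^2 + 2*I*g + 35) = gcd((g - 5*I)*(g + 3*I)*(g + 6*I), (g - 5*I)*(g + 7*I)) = g - 5*I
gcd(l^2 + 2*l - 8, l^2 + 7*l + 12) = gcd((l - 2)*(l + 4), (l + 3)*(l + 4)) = l + 4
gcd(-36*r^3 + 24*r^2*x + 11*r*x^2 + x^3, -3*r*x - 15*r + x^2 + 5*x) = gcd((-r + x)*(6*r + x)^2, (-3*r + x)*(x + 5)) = 1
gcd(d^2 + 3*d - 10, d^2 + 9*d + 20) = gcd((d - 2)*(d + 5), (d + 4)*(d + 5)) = d + 5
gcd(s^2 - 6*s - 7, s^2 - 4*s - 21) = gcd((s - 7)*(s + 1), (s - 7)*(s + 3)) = s - 7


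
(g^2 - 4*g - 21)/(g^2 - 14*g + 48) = (g^2 - 4*g - 21)/(g^2 - 14*g + 48)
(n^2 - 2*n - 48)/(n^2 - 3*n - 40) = (n + 6)/(n + 5)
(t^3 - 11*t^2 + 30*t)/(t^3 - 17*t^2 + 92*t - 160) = t*(t - 6)/(t^2 - 12*t + 32)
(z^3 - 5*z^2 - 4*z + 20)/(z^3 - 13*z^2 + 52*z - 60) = (z + 2)/(z - 6)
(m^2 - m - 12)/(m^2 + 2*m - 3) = (m - 4)/(m - 1)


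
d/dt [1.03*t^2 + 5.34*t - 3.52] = 2.06*t + 5.34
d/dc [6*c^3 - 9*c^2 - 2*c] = 18*c^2 - 18*c - 2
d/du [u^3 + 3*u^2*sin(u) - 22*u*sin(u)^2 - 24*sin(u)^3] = 3*u^2*cos(u) + 3*u^2 + 6*u*sin(u) - 22*u*sin(2*u) - 72*sin(u)^2*cos(u) - 22*sin(u)^2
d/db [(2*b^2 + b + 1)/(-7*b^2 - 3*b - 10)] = (b^2 - 26*b - 7)/(49*b^4 + 42*b^3 + 149*b^2 + 60*b + 100)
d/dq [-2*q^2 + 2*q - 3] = 2 - 4*q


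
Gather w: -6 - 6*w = -6*w - 6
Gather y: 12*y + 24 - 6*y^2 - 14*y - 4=-6*y^2 - 2*y + 20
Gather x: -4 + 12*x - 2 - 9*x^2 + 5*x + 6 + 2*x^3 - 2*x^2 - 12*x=2*x^3 - 11*x^2 + 5*x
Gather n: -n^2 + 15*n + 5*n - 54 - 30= -n^2 + 20*n - 84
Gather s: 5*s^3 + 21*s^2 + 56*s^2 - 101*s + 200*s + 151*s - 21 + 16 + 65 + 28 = 5*s^3 + 77*s^2 + 250*s + 88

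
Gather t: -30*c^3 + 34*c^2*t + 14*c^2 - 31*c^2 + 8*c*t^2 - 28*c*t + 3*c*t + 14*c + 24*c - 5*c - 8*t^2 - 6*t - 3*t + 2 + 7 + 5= -30*c^3 - 17*c^2 + 33*c + t^2*(8*c - 8) + t*(34*c^2 - 25*c - 9) + 14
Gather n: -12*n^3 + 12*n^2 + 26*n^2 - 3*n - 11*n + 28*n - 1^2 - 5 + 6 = -12*n^3 + 38*n^2 + 14*n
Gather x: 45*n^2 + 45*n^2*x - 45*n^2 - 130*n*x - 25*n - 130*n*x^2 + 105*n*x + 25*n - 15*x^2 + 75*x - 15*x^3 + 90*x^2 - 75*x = -15*x^3 + x^2*(75 - 130*n) + x*(45*n^2 - 25*n)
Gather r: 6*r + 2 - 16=6*r - 14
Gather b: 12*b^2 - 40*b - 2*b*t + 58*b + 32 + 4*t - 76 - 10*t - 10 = 12*b^2 + b*(18 - 2*t) - 6*t - 54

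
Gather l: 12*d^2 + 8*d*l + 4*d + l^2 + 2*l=12*d^2 + 4*d + l^2 + l*(8*d + 2)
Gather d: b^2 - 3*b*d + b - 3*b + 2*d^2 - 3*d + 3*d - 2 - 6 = b^2 - 3*b*d - 2*b + 2*d^2 - 8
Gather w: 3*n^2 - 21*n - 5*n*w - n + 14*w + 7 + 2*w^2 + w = 3*n^2 - 22*n + 2*w^2 + w*(15 - 5*n) + 7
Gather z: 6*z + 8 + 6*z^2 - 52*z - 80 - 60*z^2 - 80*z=-54*z^2 - 126*z - 72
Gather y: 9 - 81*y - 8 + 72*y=1 - 9*y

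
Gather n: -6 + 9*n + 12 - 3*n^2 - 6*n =-3*n^2 + 3*n + 6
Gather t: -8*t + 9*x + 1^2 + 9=-8*t + 9*x + 10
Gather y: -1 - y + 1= -y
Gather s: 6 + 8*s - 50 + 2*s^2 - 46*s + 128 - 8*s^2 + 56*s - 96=-6*s^2 + 18*s - 12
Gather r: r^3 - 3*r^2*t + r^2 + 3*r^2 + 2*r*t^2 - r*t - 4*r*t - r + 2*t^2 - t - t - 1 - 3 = r^3 + r^2*(4 - 3*t) + r*(2*t^2 - 5*t - 1) + 2*t^2 - 2*t - 4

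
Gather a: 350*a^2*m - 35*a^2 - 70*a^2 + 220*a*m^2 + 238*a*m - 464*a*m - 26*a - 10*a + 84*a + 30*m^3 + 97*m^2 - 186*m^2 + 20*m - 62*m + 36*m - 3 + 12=a^2*(350*m - 105) + a*(220*m^2 - 226*m + 48) + 30*m^3 - 89*m^2 - 6*m + 9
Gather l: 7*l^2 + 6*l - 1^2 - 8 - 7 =7*l^2 + 6*l - 16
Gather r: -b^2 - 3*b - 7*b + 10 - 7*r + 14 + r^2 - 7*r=-b^2 - 10*b + r^2 - 14*r + 24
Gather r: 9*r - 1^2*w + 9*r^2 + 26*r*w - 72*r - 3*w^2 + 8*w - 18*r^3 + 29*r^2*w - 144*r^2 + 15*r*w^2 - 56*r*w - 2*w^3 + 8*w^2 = -18*r^3 + r^2*(29*w - 135) + r*(15*w^2 - 30*w - 63) - 2*w^3 + 5*w^2 + 7*w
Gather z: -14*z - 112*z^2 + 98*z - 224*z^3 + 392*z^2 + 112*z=-224*z^3 + 280*z^2 + 196*z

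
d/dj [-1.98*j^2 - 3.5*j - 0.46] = -3.96*j - 3.5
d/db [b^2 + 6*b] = 2*b + 6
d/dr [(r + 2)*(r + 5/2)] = 2*r + 9/2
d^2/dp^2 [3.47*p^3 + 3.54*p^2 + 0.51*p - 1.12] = 20.82*p + 7.08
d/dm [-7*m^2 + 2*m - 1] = 2 - 14*m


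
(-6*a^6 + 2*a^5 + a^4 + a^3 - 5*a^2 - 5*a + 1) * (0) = 0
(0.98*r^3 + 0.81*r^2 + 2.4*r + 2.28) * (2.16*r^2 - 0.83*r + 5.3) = 2.1168*r^5 + 0.9362*r^4 + 9.7057*r^3 + 7.2258*r^2 + 10.8276*r + 12.084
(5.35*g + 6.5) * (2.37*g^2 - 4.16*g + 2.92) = 12.6795*g^3 - 6.851*g^2 - 11.418*g + 18.98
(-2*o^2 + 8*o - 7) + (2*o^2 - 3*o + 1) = 5*o - 6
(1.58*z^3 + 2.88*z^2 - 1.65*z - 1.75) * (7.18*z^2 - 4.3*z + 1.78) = 11.3444*z^5 + 13.8844*z^4 - 21.4186*z^3 - 0.343599999999999*z^2 + 4.588*z - 3.115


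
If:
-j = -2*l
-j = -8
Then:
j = 8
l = 4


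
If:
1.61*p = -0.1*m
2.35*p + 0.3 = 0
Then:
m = 2.06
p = -0.13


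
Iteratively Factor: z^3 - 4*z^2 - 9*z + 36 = (z + 3)*(z^2 - 7*z + 12) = (z - 3)*(z + 3)*(z - 4)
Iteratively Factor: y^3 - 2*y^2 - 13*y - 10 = (y + 1)*(y^2 - 3*y - 10) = (y - 5)*(y + 1)*(y + 2)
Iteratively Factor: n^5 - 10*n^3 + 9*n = (n)*(n^4 - 10*n^2 + 9) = n*(n + 3)*(n^3 - 3*n^2 - n + 3) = n*(n + 1)*(n + 3)*(n^2 - 4*n + 3) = n*(n - 1)*(n + 1)*(n + 3)*(n - 3)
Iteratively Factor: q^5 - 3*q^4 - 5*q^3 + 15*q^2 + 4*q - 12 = (q + 2)*(q^4 - 5*q^3 + 5*q^2 + 5*q - 6) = (q - 1)*(q + 2)*(q^3 - 4*q^2 + q + 6) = (q - 1)*(q + 1)*(q + 2)*(q^2 - 5*q + 6) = (q - 3)*(q - 1)*(q + 1)*(q + 2)*(q - 2)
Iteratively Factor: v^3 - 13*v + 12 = (v - 1)*(v^2 + v - 12) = (v - 1)*(v + 4)*(v - 3)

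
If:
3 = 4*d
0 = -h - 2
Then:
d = 3/4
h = -2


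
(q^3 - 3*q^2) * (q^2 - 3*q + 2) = q^5 - 6*q^4 + 11*q^3 - 6*q^2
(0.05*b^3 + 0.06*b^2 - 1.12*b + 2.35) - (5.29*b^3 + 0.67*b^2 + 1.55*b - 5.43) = -5.24*b^3 - 0.61*b^2 - 2.67*b + 7.78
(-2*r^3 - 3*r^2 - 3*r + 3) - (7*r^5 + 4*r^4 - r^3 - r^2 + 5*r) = -7*r^5 - 4*r^4 - r^3 - 2*r^2 - 8*r + 3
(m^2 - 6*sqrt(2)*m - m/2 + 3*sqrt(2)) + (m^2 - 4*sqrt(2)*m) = 2*m^2 - 10*sqrt(2)*m - m/2 + 3*sqrt(2)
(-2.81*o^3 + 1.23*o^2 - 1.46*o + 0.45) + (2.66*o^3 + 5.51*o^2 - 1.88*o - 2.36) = -0.15*o^3 + 6.74*o^2 - 3.34*o - 1.91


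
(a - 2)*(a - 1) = a^2 - 3*a + 2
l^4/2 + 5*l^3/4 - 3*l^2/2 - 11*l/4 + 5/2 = (l/2 + 1)*(l - 1)^2*(l + 5/2)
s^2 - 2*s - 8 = (s - 4)*(s + 2)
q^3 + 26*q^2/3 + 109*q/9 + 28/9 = (q + 1/3)*(q + 4/3)*(q + 7)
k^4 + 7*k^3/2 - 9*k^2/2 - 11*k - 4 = (k - 2)*(k + 1/2)*(k + 1)*(k + 4)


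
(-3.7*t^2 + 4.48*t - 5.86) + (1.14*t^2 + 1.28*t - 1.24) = -2.56*t^2 + 5.76*t - 7.1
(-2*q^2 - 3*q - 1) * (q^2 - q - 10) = -2*q^4 - q^3 + 22*q^2 + 31*q + 10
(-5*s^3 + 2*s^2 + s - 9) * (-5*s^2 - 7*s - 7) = 25*s^5 + 25*s^4 + 16*s^3 + 24*s^2 + 56*s + 63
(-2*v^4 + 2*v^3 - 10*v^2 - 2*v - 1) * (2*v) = -4*v^5 + 4*v^4 - 20*v^3 - 4*v^2 - 2*v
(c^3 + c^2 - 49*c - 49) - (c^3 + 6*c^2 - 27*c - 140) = -5*c^2 - 22*c + 91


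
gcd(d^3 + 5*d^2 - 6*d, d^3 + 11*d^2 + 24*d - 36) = d^2 + 5*d - 6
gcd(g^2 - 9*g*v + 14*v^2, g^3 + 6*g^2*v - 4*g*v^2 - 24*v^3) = -g + 2*v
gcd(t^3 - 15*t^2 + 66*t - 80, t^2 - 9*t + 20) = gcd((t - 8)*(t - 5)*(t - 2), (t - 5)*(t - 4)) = t - 5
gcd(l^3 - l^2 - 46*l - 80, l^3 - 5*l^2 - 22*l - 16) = l^2 - 6*l - 16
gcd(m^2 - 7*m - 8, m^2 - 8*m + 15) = 1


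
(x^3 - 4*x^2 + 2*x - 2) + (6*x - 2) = x^3 - 4*x^2 + 8*x - 4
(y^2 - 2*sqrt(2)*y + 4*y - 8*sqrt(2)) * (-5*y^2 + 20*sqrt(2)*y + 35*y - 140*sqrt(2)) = -5*y^4 + 15*y^3 + 30*sqrt(2)*y^3 - 90*sqrt(2)*y^2 + 60*y^2 - 840*sqrt(2)*y + 240*y + 2240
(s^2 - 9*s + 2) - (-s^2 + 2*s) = 2*s^2 - 11*s + 2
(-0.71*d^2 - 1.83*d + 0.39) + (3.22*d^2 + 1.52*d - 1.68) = 2.51*d^2 - 0.31*d - 1.29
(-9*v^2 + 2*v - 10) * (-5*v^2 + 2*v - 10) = 45*v^4 - 28*v^3 + 144*v^2 - 40*v + 100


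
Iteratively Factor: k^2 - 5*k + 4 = (k - 1)*(k - 4)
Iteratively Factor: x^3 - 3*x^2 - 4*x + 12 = (x + 2)*(x^2 - 5*x + 6) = (x - 2)*(x + 2)*(x - 3)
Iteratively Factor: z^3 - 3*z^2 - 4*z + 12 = (z - 3)*(z^2 - 4) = (z - 3)*(z + 2)*(z - 2)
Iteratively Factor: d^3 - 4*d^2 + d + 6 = (d + 1)*(d^2 - 5*d + 6) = (d - 2)*(d + 1)*(d - 3)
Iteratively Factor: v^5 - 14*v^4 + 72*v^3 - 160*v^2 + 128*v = (v - 4)*(v^4 - 10*v^3 + 32*v^2 - 32*v) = (v - 4)^2*(v^3 - 6*v^2 + 8*v) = (v - 4)^3*(v^2 - 2*v) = v*(v - 4)^3*(v - 2)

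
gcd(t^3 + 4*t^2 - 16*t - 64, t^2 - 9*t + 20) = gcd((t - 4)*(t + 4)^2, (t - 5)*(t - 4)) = t - 4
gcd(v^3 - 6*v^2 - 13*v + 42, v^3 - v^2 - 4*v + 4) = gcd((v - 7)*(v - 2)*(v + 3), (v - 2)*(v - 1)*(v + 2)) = v - 2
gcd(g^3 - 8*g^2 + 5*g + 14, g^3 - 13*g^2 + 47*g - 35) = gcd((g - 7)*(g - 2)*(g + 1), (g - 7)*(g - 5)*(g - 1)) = g - 7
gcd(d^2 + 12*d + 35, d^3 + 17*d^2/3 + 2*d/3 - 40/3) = d + 5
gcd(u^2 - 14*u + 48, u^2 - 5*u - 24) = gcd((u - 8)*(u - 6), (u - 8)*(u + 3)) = u - 8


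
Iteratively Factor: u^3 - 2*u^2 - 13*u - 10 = (u - 5)*(u^2 + 3*u + 2) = (u - 5)*(u + 1)*(u + 2)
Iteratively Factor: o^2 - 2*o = (o)*(o - 2)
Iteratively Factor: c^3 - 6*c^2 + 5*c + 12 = (c + 1)*(c^2 - 7*c + 12) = (c - 4)*(c + 1)*(c - 3)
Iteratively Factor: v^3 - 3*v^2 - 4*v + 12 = (v - 2)*(v^2 - v - 6) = (v - 2)*(v + 2)*(v - 3)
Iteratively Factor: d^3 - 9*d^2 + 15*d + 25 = (d - 5)*(d^2 - 4*d - 5) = (d - 5)^2*(d + 1)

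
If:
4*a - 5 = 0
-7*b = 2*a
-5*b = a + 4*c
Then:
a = 5/4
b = -5/14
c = 15/112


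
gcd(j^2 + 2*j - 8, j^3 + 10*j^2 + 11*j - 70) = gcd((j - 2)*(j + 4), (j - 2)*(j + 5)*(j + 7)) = j - 2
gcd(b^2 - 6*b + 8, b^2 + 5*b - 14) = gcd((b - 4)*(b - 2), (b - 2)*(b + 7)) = b - 2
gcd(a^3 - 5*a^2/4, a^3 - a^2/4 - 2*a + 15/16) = a - 5/4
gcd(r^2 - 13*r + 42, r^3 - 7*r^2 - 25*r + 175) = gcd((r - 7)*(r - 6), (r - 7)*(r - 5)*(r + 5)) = r - 7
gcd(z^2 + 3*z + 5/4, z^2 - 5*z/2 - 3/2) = z + 1/2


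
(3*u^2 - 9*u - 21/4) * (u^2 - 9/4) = 3*u^4 - 9*u^3 - 12*u^2 + 81*u/4 + 189/16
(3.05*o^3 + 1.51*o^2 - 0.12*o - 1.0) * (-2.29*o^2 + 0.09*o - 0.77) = -6.9845*o^5 - 3.1834*o^4 - 1.9378*o^3 + 1.1165*o^2 + 0.0024*o + 0.77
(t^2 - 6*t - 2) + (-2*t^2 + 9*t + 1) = -t^2 + 3*t - 1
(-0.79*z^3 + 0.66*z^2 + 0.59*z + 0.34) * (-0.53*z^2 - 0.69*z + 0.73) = 0.4187*z^5 + 0.1953*z^4 - 1.3448*z^3 - 0.1055*z^2 + 0.1961*z + 0.2482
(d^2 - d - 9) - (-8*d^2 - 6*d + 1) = 9*d^2 + 5*d - 10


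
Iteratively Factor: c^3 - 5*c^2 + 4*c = (c - 4)*(c^2 - c) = (c - 4)*(c - 1)*(c)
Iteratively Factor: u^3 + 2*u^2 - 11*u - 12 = (u + 1)*(u^2 + u - 12) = (u + 1)*(u + 4)*(u - 3)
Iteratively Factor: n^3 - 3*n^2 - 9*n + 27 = (n - 3)*(n^2 - 9) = (n - 3)^2*(n + 3)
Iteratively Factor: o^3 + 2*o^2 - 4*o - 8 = (o + 2)*(o^2 - 4) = (o + 2)^2*(o - 2)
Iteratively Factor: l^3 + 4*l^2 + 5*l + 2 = (l + 1)*(l^2 + 3*l + 2) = (l + 1)^2*(l + 2)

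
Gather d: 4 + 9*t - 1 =9*t + 3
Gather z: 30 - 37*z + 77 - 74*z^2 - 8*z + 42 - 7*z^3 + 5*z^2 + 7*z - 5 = -7*z^3 - 69*z^2 - 38*z + 144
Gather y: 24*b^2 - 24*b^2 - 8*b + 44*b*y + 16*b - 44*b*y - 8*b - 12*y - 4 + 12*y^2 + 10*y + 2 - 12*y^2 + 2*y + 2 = 0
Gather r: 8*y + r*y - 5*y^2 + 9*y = r*y - 5*y^2 + 17*y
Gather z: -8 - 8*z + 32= 24 - 8*z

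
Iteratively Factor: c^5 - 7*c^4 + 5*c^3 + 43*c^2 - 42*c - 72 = (c + 1)*(c^4 - 8*c^3 + 13*c^2 + 30*c - 72) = (c + 1)*(c + 2)*(c^3 - 10*c^2 + 33*c - 36) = (c - 3)*(c + 1)*(c + 2)*(c^2 - 7*c + 12) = (c - 3)^2*(c + 1)*(c + 2)*(c - 4)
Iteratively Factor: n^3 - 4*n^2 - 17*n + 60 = (n - 5)*(n^2 + n - 12) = (n - 5)*(n + 4)*(n - 3)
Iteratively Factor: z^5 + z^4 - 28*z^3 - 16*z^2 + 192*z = (z)*(z^4 + z^3 - 28*z^2 - 16*z + 192) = z*(z - 4)*(z^3 + 5*z^2 - 8*z - 48) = z*(z - 4)*(z - 3)*(z^2 + 8*z + 16) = z*(z - 4)*(z - 3)*(z + 4)*(z + 4)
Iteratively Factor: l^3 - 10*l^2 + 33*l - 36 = (l - 3)*(l^2 - 7*l + 12) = (l - 4)*(l - 3)*(l - 3)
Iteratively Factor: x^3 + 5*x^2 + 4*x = (x + 1)*(x^2 + 4*x) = x*(x + 1)*(x + 4)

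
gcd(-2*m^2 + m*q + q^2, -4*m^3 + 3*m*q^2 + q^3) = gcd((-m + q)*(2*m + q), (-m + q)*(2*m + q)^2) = -2*m^2 + m*q + q^2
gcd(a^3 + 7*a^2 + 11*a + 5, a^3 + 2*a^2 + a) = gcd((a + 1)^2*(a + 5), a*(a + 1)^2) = a^2 + 2*a + 1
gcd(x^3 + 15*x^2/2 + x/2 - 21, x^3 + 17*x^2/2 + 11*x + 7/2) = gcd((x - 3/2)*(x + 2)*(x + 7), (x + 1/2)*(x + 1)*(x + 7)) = x + 7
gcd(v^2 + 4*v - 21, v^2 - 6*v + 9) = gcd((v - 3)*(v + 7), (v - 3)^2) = v - 3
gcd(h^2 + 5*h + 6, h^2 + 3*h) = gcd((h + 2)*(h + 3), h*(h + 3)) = h + 3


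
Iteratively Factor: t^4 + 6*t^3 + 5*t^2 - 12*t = (t)*(t^3 + 6*t^2 + 5*t - 12) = t*(t - 1)*(t^2 + 7*t + 12) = t*(t - 1)*(t + 4)*(t + 3)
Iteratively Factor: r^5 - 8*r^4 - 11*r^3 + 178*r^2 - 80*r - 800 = (r - 4)*(r^4 - 4*r^3 - 27*r^2 + 70*r + 200) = (r - 5)*(r - 4)*(r^3 + r^2 - 22*r - 40) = (r - 5)*(r - 4)*(r + 2)*(r^2 - r - 20) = (r - 5)^2*(r - 4)*(r + 2)*(r + 4)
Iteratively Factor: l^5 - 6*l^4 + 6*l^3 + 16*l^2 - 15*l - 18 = (l - 2)*(l^4 - 4*l^3 - 2*l^2 + 12*l + 9) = (l - 2)*(l + 1)*(l^3 - 5*l^2 + 3*l + 9) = (l - 2)*(l + 1)^2*(l^2 - 6*l + 9) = (l - 3)*(l - 2)*(l + 1)^2*(l - 3)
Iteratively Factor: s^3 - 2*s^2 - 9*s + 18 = (s - 2)*(s^2 - 9) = (s - 3)*(s - 2)*(s + 3)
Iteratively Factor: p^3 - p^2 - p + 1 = (p - 1)*(p^2 - 1) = (p - 1)^2*(p + 1)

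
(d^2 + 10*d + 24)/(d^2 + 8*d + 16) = (d + 6)/(d + 4)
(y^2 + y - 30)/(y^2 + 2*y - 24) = (y - 5)/(y - 4)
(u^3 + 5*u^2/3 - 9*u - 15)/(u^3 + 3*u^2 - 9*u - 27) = (u + 5/3)/(u + 3)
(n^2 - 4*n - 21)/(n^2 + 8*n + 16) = (n^2 - 4*n - 21)/(n^2 + 8*n + 16)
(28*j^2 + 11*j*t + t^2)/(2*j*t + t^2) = (28*j^2 + 11*j*t + t^2)/(t*(2*j + t))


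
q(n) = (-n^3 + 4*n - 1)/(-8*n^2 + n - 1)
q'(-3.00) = 0.18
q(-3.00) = -0.18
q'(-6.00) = 0.14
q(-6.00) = -0.65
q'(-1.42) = 0.37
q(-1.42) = 0.21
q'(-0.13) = -0.20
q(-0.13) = 1.20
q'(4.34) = 0.15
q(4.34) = 0.44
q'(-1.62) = 0.32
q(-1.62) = 0.14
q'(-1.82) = 0.28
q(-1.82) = 0.08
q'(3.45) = 0.16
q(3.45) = 0.30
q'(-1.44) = 0.37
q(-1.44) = 0.20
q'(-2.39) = 0.22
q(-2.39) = -0.06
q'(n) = (4 - 3*n^2)/(-8*n^2 + n - 1) + (16*n - 1)*(-n^3 + 4*n - 1)/(-8*n^2 + n - 1)^2 = (-(16*n - 1)*(n^3 - 4*n + 1) + (3*n^2 - 4)*(8*n^2 - n + 1))/(8*n^2 - n + 1)^2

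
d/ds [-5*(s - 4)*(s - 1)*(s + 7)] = -15*s^2 - 20*s + 155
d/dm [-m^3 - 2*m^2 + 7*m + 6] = -3*m^2 - 4*m + 7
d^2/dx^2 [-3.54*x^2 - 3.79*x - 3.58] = -7.08000000000000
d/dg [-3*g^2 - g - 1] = -6*g - 1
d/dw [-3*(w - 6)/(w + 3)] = -27/(w + 3)^2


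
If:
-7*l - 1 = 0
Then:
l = -1/7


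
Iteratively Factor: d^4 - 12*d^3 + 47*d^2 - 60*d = (d - 5)*(d^3 - 7*d^2 + 12*d) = (d - 5)*(d - 4)*(d^2 - 3*d) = d*(d - 5)*(d - 4)*(d - 3)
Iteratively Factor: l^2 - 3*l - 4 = (l - 4)*(l + 1)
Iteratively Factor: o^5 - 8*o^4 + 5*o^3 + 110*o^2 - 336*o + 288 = (o + 4)*(o^4 - 12*o^3 + 53*o^2 - 102*o + 72) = (o - 4)*(o + 4)*(o^3 - 8*o^2 + 21*o - 18) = (o - 4)*(o - 2)*(o + 4)*(o^2 - 6*o + 9) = (o - 4)*(o - 3)*(o - 2)*(o + 4)*(o - 3)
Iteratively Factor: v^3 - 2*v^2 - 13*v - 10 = (v + 1)*(v^2 - 3*v - 10) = (v - 5)*(v + 1)*(v + 2)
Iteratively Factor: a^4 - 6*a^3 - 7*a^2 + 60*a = (a + 3)*(a^3 - 9*a^2 + 20*a) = a*(a + 3)*(a^2 - 9*a + 20) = a*(a - 5)*(a + 3)*(a - 4)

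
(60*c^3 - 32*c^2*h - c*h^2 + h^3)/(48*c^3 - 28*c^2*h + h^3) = (5*c - h)/(4*c - h)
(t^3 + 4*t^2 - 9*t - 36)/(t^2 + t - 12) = t + 3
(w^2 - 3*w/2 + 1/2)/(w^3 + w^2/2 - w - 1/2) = (2*w - 1)/(2*w^2 + 3*w + 1)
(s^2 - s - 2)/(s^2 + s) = (s - 2)/s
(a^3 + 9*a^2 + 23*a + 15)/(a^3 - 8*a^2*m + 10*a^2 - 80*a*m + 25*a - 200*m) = (a^2 + 4*a + 3)/(a^2 - 8*a*m + 5*a - 40*m)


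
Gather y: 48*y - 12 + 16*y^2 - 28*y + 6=16*y^2 + 20*y - 6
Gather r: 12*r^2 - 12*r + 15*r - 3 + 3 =12*r^2 + 3*r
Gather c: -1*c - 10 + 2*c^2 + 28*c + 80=2*c^2 + 27*c + 70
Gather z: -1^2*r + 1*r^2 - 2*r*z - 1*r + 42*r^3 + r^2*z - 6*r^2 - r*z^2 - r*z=42*r^3 - 5*r^2 - r*z^2 - 2*r + z*(r^2 - 3*r)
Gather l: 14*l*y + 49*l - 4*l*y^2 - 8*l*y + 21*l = l*(-4*y^2 + 6*y + 70)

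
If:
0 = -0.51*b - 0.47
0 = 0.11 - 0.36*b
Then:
No Solution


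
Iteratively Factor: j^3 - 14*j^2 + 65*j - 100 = (j - 4)*(j^2 - 10*j + 25) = (j - 5)*(j - 4)*(j - 5)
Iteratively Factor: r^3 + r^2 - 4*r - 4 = (r + 1)*(r^2 - 4) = (r + 1)*(r + 2)*(r - 2)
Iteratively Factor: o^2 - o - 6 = (o + 2)*(o - 3)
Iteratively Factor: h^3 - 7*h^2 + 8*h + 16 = (h - 4)*(h^2 - 3*h - 4) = (h - 4)^2*(h + 1)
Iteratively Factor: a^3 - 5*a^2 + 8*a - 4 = (a - 1)*(a^2 - 4*a + 4) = (a - 2)*(a - 1)*(a - 2)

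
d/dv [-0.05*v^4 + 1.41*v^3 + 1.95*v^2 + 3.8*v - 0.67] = -0.2*v^3 + 4.23*v^2 + 3.9*v + 3.8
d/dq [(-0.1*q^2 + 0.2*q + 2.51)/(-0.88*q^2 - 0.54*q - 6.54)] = (0.23*q^2 + 5.7256*q + 0.0473999999999999)/(0.7744*q^4 + 0.9504*q^3 + 11.802*q^2 + 7.0632*q + 42.7716)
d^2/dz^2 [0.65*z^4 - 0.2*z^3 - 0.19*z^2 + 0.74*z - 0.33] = 7.8*z^2 - 1.2*z - 0.38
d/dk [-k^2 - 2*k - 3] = -2*k - 2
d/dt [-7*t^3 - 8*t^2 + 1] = t*(-21*t - 16)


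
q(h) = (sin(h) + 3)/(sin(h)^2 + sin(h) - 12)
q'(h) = (-2*sin(h)*cos(h) - cos(h))*(sin(h) + 3)/(sin(h)^2 + sin(h) - 12)^2 + cos(h)/(sin(h)^2 + sin(h) - 12) = (-6*sin(h) + cos(h)^2 - 16)*cos(h)/(sin(h)^2 + sin(h) - 12)^2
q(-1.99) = -0.17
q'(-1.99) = 0.03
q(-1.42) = -0.17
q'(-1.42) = -0.01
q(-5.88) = -0.30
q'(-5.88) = -0.12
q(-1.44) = -0.17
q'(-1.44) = -0.01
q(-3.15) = -0.25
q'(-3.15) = 0.10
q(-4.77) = -0.40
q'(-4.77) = -0.01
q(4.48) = -0.17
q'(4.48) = 0.02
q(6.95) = -0.33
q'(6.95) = -0.12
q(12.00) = -0.20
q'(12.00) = -0.07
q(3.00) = -0.27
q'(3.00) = 0.11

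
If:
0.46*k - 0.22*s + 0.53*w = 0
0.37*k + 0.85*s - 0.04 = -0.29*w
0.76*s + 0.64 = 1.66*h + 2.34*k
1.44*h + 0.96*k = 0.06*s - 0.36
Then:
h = -0.80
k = 0.82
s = -0.06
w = -0.74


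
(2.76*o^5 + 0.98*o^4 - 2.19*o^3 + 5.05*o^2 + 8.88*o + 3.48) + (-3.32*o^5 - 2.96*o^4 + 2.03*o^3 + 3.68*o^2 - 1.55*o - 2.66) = -0.56*o^5 - 1.98*o^4 - 0.16*o^3 + 8.73*o^2 + 7.33*o + 0.82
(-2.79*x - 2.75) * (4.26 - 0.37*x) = 1.0323*x^2 - 10.8679*x - 11.715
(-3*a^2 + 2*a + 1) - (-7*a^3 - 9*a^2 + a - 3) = 7*a^3 + 6*a^2 + a + 4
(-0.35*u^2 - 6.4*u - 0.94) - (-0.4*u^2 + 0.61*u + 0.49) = 0.05*u^2 - 7.01*u - 1.43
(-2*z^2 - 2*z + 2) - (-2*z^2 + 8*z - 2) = 4 - 10*z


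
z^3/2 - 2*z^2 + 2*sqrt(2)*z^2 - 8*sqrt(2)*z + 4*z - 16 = (z/2 + sqrt(2))*(z - 4)*(z + 2*sqrt(2))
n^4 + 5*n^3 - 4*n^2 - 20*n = n*(n - 2)*(n + 2)*(n + 5)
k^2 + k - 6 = (k - 2)*(k + 3)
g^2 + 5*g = g*(g + 5)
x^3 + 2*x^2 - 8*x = x*(x - 2)*(x + 4)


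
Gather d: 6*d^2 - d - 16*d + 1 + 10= 6*d^2 - 17*d + 11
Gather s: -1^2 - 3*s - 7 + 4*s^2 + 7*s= 4*s^2 + 4*s - 8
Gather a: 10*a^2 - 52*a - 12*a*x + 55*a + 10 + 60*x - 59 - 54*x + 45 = 10*a^2 + a*(3 - 12*x) + 6*x - 4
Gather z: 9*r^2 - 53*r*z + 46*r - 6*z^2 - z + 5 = 9*r^2 + 46*r - 6*z^2 + z*(-53*r - 1) + 5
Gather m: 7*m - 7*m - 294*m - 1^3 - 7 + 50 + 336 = 378 - 294*m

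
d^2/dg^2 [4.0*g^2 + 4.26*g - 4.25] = 8.00000000000000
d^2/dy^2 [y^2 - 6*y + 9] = 2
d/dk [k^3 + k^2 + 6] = k*(3*k + 2)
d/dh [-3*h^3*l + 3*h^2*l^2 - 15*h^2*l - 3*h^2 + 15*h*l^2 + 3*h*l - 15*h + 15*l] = -9*h^2*l + 6*h*l^2 - 30*h*l - 6*h + 15*l^2 + 3*l - 15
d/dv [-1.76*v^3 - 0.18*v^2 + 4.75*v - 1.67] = -5.28*v^2 - 0.36*v + 4.75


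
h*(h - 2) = h^2 - 2*h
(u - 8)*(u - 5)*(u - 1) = u^3 - 14*u^2 + 53*u - 40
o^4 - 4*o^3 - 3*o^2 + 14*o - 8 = (o - 4)*(o - 1)^2*(o + 2)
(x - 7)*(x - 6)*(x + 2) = x^3 - 11*x^2 + 16*x + 84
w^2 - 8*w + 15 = (w - 5)*(w - 3)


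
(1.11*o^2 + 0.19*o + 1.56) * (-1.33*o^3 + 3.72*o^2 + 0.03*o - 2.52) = -1.4763*o^5 + 3.8765*o^4 - 1.3347*o^3 + 3.0117*o^2 - 0.432*o - 3.9312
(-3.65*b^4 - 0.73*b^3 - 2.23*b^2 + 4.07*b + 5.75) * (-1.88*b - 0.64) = 6.862*b^5 + 3.7084*b^4 + 4.6596*b^3 - 6.2244*b^2 - 13.4148*b - 3.68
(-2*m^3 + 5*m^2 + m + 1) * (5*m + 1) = -10*m^4 + 23*m^3 + 10*m^2 + 6*m + 1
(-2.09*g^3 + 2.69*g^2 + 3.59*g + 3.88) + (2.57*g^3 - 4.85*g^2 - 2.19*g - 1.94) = 0.48*g^3 - 2.16*g^2 + 1.4*g + 1.94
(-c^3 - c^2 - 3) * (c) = -c^4 - c^3 - 3*c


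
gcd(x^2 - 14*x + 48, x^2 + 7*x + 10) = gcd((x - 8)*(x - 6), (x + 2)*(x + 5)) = 1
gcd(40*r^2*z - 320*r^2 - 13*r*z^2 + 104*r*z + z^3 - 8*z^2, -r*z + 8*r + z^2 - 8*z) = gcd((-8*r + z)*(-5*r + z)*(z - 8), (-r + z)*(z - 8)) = z - 8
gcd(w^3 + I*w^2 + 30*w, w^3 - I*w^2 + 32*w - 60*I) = w^2 + I*w + 30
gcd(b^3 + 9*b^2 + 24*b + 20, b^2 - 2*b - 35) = b + 5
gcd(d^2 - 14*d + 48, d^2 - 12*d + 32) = d - 8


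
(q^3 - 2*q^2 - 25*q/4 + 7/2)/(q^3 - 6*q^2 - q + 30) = (q^2 - 4*q + 7/4)/(q^2 - 8*q + 15)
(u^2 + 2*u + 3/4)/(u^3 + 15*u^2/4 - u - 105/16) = 4*(2*u + 1)/(8*u^2 + 18*u - 35)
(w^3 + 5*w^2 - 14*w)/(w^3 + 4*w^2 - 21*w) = (w - 2)/(w - 3)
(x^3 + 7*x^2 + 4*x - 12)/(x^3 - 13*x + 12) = (x^2 + 8*x + 12)/(x^2 + x - 12)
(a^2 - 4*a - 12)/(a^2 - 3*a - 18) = (a + 2)/(a + 3)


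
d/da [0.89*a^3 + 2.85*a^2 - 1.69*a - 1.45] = 2.67*a^2 + 5.7*a - 1.69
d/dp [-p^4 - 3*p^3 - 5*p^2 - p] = -4*p^3 - 9*p^2 - 10*p - 1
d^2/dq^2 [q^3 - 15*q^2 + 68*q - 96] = 6*q - 30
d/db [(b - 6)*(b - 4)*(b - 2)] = 3*b^2 - 24*b + 44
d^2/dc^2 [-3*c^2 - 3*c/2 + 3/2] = -6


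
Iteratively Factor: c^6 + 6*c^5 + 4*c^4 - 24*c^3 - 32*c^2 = (c + 2)*(c^5 + 4*c^4 - 4*c^3 - 16*c^2) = c*(c + 2)*(c^4 + 4*c^3 - 4*c^2 - 16*c) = c^2*(c + 2)*(c^3 + 4*c^2 - 4*c - 16) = c^2*(c + 2)^2*(c^2 + 2*c - 8) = c^2*(c - 2)*(c + 2)^2*(c + 4)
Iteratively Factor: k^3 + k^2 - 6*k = (k - 2)*(k^2 + 3*k) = k*(k - 2)*(k + 3)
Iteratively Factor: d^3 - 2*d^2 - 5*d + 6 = (d - 3)*(d^2 + d - 2) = (d - 3)*(d + 2)*(d - 1)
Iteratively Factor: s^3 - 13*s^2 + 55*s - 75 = (s - 3)*(s^2 - 10*s + 25) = (s - 5)*(s - 3)*(s - 5)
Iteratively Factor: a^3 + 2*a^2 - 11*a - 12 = (a - 3)*(a^2 + 5*a + 4) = (a - 3)*(a + 4)*(a + 1)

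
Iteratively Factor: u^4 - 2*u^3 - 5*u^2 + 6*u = (u)*(u^3 - 2*u^2 - 5*u + 6) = u*(u - 1)*(u^2 - u - 6) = u*(u - 3)*(u - 1)*(u + 2)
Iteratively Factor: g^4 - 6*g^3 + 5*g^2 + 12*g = (g)*(g^3 - 6*g^2 + 5*g + 12) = g*(g + 1)*(g^2 - 7*g + 12) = g*(g - 3)*(g + 1)*(g - 4)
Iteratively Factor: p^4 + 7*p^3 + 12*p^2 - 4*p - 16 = (p + 2)*(p^3 + 5*p^2 + 2*p - 8) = (p + 2)^2*(p^2 + 3*p - 4) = (p + 2)^2*(p + 4)*(p - 1)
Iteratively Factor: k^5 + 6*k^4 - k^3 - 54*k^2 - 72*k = (k)*(k^4 + 6*k^3 - k^2 - 54*k - 72) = k*(k + 3)*(k^3 + 3*k^2 - 10*k - 24) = k*(k + 2)*(k + 3)*(k^2 + k - 12) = k*(k - 3)*(k + 2)*(k + 3)*(k + 4)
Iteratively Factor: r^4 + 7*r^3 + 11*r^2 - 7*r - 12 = (r + 1)*(r^3 + 6*r^2 + 5*r - 12) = (r - 1)*(r + 1)*(r^2 + 7*r + 12) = (r - 1)*(r + 1)*(r + 3)*(r + 4)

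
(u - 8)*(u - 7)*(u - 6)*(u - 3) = u^4 - 24*u^3 + 209*u^2 - 774*u + 1008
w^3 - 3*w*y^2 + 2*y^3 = (w - y)^2*(w + 2*y)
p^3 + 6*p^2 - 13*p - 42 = (p - 3)*(p + 2)*(p + 7)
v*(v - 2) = v^2 - 2*v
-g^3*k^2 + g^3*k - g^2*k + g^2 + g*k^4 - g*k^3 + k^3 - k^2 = (-g + k)*(g + k)*(k - 1)*(g*k + 1)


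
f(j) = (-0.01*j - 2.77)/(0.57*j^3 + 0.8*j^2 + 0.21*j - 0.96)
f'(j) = (-0.01*j - 2.77)*(-1.71*j^2 - 1.6*j - 0.21)/(0.57*j^3 + 0.8*j^2 + 0.21*j - 0.96)^2 - 0.01/(0.57*j^3 + 0.8*j^2 + 0.21*j - 0.96) = (0.0114*j^3 + 4.7447*j^2 + 4.432*j + 0.5913)/(0.3249*j^6 + 0.912*j^5 + 0.8794*j^4 - 0.7584*j^3 - 1.4919*j^2 - 0.4032*j + 0.9216)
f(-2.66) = 0.42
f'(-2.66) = 0.51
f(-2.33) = 0.64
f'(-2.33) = 0.85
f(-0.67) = 3.03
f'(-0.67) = -0.30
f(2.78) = -0.15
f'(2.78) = 0.15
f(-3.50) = 0.17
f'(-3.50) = 0.16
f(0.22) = 3.19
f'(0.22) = 2.38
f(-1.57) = 1.81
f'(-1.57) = 2.28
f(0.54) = 5.30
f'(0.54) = 15.94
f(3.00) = -0.13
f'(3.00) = 0.11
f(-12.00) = 0.00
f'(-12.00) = 0.00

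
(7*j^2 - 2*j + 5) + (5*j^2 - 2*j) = 12*j^2 - 4*j + 5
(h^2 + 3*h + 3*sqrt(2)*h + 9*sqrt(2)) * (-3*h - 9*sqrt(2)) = -3*h^3 - 18*sqrt(2)*h^2 - 9*h^2 - 54*sqrt(2)*h - 54*h - 162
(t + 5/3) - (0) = t + 5/3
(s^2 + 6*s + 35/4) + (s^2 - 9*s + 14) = 2*s^2 - 3*s + 91/4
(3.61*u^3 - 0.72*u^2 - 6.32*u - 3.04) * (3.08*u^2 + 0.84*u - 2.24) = 11.1188*u^5 + 0.8148*u^4 - 28.1568*u^3 - 13.0592*u^2 + 11.6032*u + 6.8096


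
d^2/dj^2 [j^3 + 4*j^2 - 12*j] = 6*j + 8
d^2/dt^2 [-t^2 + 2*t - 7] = -2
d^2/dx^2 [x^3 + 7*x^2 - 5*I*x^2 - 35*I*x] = 6*x + 14 - 10*I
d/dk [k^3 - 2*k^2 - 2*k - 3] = 3*k^2 - 4*k - 2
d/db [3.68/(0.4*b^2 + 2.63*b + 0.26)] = (-2.944*b - 9.6784)/(0.4*b^2 + 2.63*b + 0.26)^2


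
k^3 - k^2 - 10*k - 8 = (k - 4)*(k + 1)*(k + 2)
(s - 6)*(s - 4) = s^2 - 10*s + 24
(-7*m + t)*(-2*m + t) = 14*m^2 - 9*m*t + t^2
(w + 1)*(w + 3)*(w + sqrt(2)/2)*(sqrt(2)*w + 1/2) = sqrt(2)*w^4 + 3*w^3/2 + 4*sqrt(2)*w^3 + 13*sqrt(2)*w^2/4 + 6*w^2 + sqrt(2)*w + 9*w/2 + 3*sqrt(2)/4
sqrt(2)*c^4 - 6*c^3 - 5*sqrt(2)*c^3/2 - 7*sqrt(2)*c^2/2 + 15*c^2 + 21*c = c*(c - 7/2)*(c - 3*sqrt(2))*(sqrt(2)*c + sqrt(2))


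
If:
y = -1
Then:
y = -1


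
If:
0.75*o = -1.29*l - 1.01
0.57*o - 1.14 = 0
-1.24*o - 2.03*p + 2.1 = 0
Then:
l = -1.95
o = 2.00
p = -0.19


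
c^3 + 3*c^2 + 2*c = c*(c + 1)*(c + 2)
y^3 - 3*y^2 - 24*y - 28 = (y - 7)*(y + 2)^2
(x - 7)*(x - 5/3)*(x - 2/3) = x^3 - 28*x^2/3 + 157*x/9 - 70/9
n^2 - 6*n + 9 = (n - 3)^2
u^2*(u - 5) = u^3 - 5*u^2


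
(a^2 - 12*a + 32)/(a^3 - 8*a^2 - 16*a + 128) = 1/(a + 4)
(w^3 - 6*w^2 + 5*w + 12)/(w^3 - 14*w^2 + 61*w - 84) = (w + 1)/(w - 7)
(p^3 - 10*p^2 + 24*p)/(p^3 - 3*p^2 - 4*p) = (p - 6)/(p + 1)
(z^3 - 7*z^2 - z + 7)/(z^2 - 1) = z - 7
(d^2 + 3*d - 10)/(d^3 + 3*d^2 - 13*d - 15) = (d - 2)/(d^2 - 2*d - 3)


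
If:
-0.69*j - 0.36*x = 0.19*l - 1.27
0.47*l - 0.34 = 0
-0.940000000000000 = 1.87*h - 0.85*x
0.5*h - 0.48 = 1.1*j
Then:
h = 0.94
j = -0.01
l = 0.72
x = 3.17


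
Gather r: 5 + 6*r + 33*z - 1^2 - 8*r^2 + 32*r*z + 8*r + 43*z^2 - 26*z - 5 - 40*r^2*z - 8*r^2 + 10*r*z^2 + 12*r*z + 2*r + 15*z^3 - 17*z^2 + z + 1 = r^2*(-40*z - 16) + r*(10*z^2 + 44*z + 16) + 15*z^3 + 26*z^2 + 8*z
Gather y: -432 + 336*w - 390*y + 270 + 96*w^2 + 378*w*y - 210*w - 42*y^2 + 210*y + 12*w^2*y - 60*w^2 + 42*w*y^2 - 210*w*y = 36*w^2 + 126*w + y^2*(42*w - 42) + y*(12*w^2 + 168*w - 180) - 162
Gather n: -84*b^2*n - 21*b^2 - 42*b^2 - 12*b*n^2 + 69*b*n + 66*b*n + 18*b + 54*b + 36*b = -63*b^2 - 12*b*n^2 + 108*b + n*(-84*b^2 + 135*b)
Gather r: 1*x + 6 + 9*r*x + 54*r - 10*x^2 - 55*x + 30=r*(9*x + 54) - 10*x^2 - 54*x + 36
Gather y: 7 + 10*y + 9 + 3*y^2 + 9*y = 3*y^2 + 19*y + 16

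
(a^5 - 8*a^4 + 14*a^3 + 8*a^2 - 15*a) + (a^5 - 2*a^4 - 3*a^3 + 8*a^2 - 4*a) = 2*a^5 - 10*a^4 + 11*a^3 + 16*a^2 - 19*a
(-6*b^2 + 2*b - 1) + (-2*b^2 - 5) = -8*b^2 + 2*b - 6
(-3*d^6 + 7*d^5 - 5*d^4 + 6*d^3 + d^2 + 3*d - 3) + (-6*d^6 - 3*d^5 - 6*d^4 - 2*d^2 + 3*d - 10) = -9*d^6 + 4*d^5 - 11*d^4 + 6*d^3 - d^2 + 6*d - 13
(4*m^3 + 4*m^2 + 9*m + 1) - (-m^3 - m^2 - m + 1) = 5*m^3 + 5*m^2 + 10*m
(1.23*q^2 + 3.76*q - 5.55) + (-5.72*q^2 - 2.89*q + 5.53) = -4.49*q^2 + 0.87*q - 0.0199999999999996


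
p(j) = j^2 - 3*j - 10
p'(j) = 2*j - 3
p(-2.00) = 0.00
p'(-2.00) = -7.00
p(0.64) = -11.51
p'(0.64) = -1.72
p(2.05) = -11.95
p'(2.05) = 1.10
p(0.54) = -11.33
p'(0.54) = -1.92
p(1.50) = -12.25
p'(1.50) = 0.00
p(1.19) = -12.15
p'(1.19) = -0.62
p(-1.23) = -4.80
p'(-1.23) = -5.46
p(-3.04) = 8.36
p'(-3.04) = -9.08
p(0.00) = -10.00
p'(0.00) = -3.00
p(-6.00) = 44.00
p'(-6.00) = -15.00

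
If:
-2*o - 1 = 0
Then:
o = -1/2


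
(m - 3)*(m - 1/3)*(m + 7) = m^3 + 11*m^2/3 - 67*m/3 + 7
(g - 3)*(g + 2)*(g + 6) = g^3 + 5*g^2 - 12*g - 36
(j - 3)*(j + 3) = j^2 - 9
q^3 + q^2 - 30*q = q*(q - 5)*(q + 6)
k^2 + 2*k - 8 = (k - 2)*(k + 4)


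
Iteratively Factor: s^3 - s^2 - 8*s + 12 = (s + 3)*(s^2 - 4*s + 4) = (s - 2)*(s + 3)*(s - 2)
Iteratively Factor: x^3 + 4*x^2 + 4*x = (x)*(x^2 + 4*x + 4) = x*(x + 2)*(x + 2)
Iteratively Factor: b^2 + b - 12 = (b + 4)*(b - 3)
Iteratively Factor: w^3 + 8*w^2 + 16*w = (w + 4)*(w^2 + 4*w) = (w + 4)^2*(w)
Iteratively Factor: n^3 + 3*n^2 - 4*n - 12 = (n + 2)*(n^2 + n - 6) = (n - 2)*(n + 2)*(n + 3)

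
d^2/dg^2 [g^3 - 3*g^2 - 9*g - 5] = 6*g - 6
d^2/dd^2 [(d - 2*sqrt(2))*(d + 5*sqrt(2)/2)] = 2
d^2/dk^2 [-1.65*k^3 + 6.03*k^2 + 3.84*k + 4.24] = 12.06 - 9.9*k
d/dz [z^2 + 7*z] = 2*z + 7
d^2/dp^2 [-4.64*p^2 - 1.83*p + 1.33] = -9.28000000000000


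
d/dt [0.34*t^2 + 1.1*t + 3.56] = 0.68*t + 1.1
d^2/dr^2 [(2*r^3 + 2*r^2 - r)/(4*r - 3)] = 4*(16*r^3 - 36*r^2 + 27*r + 3)/(64*r^3 - 144*r^2 + 108*r - 27)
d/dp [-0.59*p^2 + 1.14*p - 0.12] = 1.14 - 1.18*p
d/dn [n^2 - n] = 2*n - 1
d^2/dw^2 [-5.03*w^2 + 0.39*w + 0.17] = -10.0600000000000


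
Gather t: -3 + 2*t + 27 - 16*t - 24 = -14*t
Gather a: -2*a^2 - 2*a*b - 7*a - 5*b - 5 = -2*a^2 + a*(-2*b - 7) - 5*b - 5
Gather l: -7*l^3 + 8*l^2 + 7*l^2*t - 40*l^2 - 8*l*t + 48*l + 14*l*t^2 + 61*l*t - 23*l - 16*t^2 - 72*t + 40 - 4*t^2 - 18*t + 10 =-7*l^3 + l^2*(7*t - 32) + l*(14*t^2 + 53*t + 25) - 20*t^2 - 90*t + 50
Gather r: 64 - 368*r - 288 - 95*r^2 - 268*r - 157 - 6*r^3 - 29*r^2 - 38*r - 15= -6*r^3 - 124*r^2 - 674*r - 396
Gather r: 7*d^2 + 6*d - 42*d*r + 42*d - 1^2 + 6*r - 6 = 7*d^2 + 48*d + r*(6 - 42*d) - 7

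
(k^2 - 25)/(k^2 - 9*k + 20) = (k + 5)/(k - 4)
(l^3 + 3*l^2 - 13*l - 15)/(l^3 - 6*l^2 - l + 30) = (l^2 + 6*l + 5)/(l^2 - 3*l - 10)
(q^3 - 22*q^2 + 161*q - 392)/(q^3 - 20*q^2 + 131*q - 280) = (q - 7)/(q - 5)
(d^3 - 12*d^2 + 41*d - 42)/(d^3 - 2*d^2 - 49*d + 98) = (d - 3)/(d + 7)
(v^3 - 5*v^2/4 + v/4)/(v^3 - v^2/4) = (v - 1)/v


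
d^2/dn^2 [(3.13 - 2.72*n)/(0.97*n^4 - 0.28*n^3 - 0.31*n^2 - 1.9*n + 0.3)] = (-30.710976*n^7 + 70.720372*n^6 - 21.875304*n^5 - 45.49107*n^4 - 0.525720000000007*n^3 - 1.876002*n^2 + 11.12118*n + 20.07998)/(0.912673*n^12 - 0.790356*n^11 - 0.646893*n^10 - 4.879906*n^9 + 4.149789*n^8 + 2.411496*n^7 + 9.015089*n^6 - 6.74133*n^5 - 2.05131*n^4 - 5.8744*n^3 + 3.1653*n^2 - 0.513*n + 0.027)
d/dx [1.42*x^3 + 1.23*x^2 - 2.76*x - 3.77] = 4.26*x^2 + 2.46*x - 2.76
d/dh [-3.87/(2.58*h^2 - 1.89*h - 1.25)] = (19.9692*h - 7.3143)/(-2.58*h^2 + 1.89*h + 1.25)^2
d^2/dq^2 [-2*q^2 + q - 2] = -4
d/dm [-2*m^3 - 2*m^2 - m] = -6*m^2 - 4*m - 1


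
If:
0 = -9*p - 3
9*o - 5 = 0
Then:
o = 5/9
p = -1/3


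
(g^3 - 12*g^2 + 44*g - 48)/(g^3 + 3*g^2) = (g^3 - 12*g^2 + 44*g - 48)/(g^2*(g + 3))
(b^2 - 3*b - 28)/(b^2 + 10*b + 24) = (b - 7)/(b + 6)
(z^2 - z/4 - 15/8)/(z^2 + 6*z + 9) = (z^2 - z/4 - 15/8)/(z^2 + 6*z + 9)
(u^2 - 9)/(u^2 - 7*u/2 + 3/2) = 2*(u + 3)/(2*u - 1)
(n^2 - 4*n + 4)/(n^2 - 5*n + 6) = (n - 2)/(n - 3)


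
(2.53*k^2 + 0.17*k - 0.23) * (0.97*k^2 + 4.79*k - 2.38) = 2.4541*k^4 + 12.2836*k^3 - 5.4302*k^2 - 1.5063*k + 0.5474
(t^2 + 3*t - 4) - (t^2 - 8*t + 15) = 11*t - 19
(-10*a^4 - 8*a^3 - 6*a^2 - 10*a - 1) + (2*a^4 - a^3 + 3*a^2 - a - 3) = -8*a^4 - 9*a^3 - 3*a^2 - 11*a - 4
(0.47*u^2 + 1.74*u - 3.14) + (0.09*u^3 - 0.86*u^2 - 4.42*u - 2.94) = 0.09*u^3 - 0.39*u^2 - 2.68*u - 6.08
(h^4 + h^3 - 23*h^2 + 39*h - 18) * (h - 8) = h^5 - 7*h^4 - 31*h^3 + 223*h^2 - 330*h + 144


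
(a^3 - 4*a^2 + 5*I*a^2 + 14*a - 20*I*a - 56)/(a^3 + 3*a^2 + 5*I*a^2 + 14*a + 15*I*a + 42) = (a - 4)/(a + 3)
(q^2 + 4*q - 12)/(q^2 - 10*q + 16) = (q + 6)/(q - 8)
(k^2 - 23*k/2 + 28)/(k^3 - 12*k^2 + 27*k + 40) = (k - 7/2)/(k^2 - 4*k - 5)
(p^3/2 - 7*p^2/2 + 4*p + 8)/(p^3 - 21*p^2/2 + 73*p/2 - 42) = (p^2 - 3*p - 4)/(2*p^2 - 13*p + 21)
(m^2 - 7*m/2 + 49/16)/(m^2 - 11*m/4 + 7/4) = (m - 7/4)/(m - 1)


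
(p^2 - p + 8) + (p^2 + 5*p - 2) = 2*p^2 + 4*p + 6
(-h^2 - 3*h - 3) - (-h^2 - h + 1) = -2*h - 4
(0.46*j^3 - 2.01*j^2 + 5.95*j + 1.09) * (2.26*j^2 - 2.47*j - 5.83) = 1.0396*j^5 - 5.6788*j^4 + 15.7299*j^3 - 0.514800000000003*j^2 - 37.3808*j - 6.3547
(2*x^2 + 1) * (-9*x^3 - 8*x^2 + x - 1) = -18*x^5 - 16*x^4 - 7*x^3 - 10*x^2 + x - 1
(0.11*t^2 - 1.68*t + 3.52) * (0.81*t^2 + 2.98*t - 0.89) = 0.0891*t^4 - 1.033*t^3 - 2.2531*t^2 + 11.9848*t - 3.1328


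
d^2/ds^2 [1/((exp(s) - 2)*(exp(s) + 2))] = 4*(exp(2*s) + 4)*exp(2*s)/(exp(6*s) - 12*exp(4*s) + 48*exp(2*s) - 64)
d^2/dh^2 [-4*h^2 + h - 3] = -8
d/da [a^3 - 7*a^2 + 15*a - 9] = 3*a^2 - 14*a + 15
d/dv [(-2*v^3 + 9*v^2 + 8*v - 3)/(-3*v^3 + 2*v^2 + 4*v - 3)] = (23*v^4 + 32*v^3 + 11*v^2 - 42*v - 12)/(9*v^6 - 12*v^5 - 20*v^4 + 34*v^3 + 4*v^2 - 24*v + 9)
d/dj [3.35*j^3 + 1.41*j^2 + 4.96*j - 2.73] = 10.05*j^2 + 2.82*j + 4.96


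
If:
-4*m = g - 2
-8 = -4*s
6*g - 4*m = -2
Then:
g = 0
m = 1/2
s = 2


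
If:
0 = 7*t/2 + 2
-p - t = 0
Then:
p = 4/7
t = -4/7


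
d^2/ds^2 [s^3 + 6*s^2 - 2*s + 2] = 6*s + 12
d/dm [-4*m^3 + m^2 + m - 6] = -12*m^2 + 2*m + 1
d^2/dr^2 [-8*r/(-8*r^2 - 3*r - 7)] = 16*(r*(16*r + 3)^2 - 3*(8*r + 1)*(8*r^2 + 3*r + 7))/(8*r^2 + 3*r + 7)^3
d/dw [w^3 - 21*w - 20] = 3*w^2 - 21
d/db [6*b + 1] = 6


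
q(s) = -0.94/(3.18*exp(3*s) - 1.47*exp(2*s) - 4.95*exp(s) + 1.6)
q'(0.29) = 4032.83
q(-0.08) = 0.55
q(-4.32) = -0.61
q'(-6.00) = 0.00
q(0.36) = -1.11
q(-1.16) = -537.51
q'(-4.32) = -0.03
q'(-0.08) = 0.14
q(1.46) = -0.00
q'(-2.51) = -0.28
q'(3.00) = 0.00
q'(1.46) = 0.02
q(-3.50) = -0.65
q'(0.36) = 19.50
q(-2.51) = -0.79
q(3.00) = 0.00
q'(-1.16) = -475417.52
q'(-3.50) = -0.07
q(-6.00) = -0.59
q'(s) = -0.94*(-9.54*exp(3*s) + 2.94*exp(2*s) + 4.95*exp(s))/(3.18*exp(3*s) - 1.47*exp(2*s) - 4.95*exp(s) + 1.6)^2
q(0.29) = 18.64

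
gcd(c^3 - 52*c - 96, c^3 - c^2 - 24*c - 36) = c + 2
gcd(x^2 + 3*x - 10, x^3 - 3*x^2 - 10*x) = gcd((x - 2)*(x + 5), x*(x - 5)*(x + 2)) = 1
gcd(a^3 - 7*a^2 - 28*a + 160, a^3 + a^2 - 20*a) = a^2 + a - 20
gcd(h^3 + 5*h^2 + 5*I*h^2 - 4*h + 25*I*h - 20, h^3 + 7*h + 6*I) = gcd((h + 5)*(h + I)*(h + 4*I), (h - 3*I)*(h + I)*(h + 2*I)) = h + I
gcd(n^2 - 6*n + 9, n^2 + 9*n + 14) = 1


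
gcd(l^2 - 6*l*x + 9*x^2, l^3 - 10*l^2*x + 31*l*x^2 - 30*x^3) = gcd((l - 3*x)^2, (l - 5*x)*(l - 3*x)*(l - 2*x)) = -l + 3*x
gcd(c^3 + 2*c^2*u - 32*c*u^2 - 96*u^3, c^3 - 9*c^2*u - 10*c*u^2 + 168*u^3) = -c^2 + 2*c*u + 24*u^2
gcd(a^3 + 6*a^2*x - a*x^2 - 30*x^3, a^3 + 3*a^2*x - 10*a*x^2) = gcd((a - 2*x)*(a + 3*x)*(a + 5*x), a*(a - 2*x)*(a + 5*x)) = -a^2 - 3*a*x + 10*x^2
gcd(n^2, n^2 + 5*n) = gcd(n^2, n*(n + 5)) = n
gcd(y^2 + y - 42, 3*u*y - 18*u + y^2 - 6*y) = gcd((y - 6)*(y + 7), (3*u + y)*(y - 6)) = y - 6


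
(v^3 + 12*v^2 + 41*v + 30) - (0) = v^3 + 12*v^2 + 41*v + 30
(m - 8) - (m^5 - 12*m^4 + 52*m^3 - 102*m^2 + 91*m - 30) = -m^5 + 12*m^4 - 52*m^3 + 102*m^2 - 90*m + 22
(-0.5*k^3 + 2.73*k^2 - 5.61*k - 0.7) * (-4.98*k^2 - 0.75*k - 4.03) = 2.49*k^5 - 13.2204*k^4 + 27.9053*k^3 - 3.3084*k^2 + 23.1333*k + 2.821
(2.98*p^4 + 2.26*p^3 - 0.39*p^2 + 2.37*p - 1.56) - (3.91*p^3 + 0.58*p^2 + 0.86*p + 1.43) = 2.98*p^4 - 1.65*p^3 - 0.97*p^2 + 1.51*p - 2.99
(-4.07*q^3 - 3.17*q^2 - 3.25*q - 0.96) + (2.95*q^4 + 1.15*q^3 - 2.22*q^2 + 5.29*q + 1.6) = 2.95*q^4 - 2.92*q^3 - 5.39*q^2 + 2.04*q + 0.64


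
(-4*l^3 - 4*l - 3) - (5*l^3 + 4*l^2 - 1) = -9*l^3 - 4*l^2 - 4*l - 2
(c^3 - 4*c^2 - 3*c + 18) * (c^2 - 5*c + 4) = c^5 - 9*c^4 + 21*c^3 + 17*c^2 - 102*c + 72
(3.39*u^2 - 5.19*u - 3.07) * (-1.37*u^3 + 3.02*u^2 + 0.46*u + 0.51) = -4.6443*u^5 + 17.3481*u^4 - 9.9085*u^3 - 9.9299*u^2 - 4.0591*u - 1.5657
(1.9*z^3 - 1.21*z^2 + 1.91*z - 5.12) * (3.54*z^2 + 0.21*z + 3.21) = 6.726*z^5 - 3.8844*z^4 + 12.6063*z^3 - 21.6078*z^2 + 5.0559*z - 16.4352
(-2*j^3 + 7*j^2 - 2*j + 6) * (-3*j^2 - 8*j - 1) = 6*j^5 - 5*j^4 - 48*j^3 - 9*j^2 - 46*j - 6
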